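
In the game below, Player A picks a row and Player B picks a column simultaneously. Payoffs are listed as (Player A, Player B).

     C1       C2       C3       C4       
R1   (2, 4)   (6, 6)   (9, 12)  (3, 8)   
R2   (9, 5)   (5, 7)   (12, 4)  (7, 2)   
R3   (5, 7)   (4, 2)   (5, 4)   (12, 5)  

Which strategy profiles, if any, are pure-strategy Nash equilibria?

Check mutual best responses: a cell is a NE iff neither player can gain by unilaterally deviating.
Player A's best responses — vs C1: R2 (payoff 9); vs C2: R1 (payoff 6); vs C3: R2 (payoff 12); vs C4: R3 (payoff 12).
Player B's best responses — vs R1: C3 (payoff 12); vs R2: C2 (payoff 7); vs R3: C1 (payoff 7).
No cell has both players best-responding. For instance, Player A's best reply to C3 is R2, but against R2 Player B prefers C2 over C3.

There is no pure-strategy Nash equilibrium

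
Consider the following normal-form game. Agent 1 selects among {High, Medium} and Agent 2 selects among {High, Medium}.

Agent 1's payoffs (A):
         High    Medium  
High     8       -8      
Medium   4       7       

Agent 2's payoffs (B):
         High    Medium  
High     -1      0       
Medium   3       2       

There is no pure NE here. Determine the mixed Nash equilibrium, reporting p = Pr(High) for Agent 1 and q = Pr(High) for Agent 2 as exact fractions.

Each player's mixing probability is pinned down by making the *other* player indifferent.
Agent 2 indifferent between High and Medium: p·(-1) + (1−p)·3 = p·0 + (1−p)·2 ⟹ 3 + (-4)p = 2 + (-2)p ⟹ p = 1/2.
Agent 1 indifferent between High and Medium: q·8 + (1−q)·(-8) = q·4 + (1−q)·7 ⟹ (-8) + 16q = 7 + (-3)q ⟹ q = 15/19.

p = 1/2, q = 15/19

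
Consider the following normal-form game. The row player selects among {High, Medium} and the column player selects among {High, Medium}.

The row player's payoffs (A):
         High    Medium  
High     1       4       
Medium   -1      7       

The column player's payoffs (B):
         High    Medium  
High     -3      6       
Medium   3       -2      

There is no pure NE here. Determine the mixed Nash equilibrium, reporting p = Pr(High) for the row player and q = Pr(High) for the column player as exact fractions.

In a mixed NE each player is indifferent between their pure strategies, so the opponent's mix sets the indifference.
The column player indifferent between High and Medium: p·(-3) + (1−p)·3 = p·6 + (1−p)·(-2) ⟹ 3 + (-6)p = (-2) + 8p ⟹ p = 5/14.
The row player indifferent between High and Medium: q·1 + (1−q)·4 = q·(-1) + (1−q)·7 ⟹ 4 + (-3)q = 7 + (-8)q ⟹ q = 3/5.

p = 5/14, q = 3/5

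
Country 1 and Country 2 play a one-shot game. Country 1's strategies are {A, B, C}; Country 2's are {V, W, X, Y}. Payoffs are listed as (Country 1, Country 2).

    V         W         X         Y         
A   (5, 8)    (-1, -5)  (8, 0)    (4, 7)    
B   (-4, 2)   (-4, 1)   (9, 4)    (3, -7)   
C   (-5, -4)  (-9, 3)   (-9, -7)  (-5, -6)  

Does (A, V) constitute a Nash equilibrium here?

Yes

Holding Country 2 at V: Country 1 gets 5 from A, versus -4 from B, -5 from C. No profitable deviation for Country 1.
Holding Country 1 at A: Country 2 gets 8 from V, versus -5 from W, 0 from X, 7 from Y. No profitable deviation for Country 2 either.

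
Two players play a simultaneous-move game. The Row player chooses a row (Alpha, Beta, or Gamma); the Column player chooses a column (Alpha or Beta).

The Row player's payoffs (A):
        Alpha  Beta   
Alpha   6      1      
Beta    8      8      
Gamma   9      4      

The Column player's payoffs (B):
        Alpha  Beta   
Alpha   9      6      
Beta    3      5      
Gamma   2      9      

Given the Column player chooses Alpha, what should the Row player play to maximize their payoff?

Gamma

With the Column player fixed at Alpha, the Row player's payoffs are: Alpha → 6, Beta → 8, Gamma → 9.
The maximum is 9, achieved by Gamma.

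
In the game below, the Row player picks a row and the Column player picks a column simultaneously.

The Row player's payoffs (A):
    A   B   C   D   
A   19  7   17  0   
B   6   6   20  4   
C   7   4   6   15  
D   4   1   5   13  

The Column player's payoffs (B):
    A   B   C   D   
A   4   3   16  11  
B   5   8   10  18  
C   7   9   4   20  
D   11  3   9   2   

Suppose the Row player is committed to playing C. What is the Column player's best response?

D

With the Row player fixed at C, the Column player's payoffs are: A → 7, B → 9, C → 4, D → 20.
The maximum is 20, achieved by D.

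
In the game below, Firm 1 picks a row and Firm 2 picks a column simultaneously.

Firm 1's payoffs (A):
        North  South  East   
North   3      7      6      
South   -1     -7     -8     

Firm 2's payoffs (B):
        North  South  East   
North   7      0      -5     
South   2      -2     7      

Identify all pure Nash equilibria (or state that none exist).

(North, North)

Check mutual best responses: a cell is a NE iff neither player can gain by unilaterally deviating.
Firm 1's best responses — vs North: North (payoff 3); vs South: North (payoff 7); vs East: North (payoff 6).
Firm 2's best responses — vs North: North (payoff 7); vs South: East (payoff 7).
The only mutual best response is (North, North); neither player gains by switching there.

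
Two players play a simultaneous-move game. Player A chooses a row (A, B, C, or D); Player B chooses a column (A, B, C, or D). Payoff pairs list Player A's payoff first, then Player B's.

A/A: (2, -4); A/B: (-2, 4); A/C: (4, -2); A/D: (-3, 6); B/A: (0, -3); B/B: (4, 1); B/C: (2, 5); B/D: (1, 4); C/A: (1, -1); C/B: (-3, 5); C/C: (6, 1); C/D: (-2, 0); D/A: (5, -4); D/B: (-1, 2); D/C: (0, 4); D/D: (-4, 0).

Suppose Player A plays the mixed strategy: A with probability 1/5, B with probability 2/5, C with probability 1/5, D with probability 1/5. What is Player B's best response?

Player B's best reply maximizes expected payoff against the mix.
A: (1/5)·(-4) + (2/5)·(-3) + (1/5)·(-1) + (1/5)·(-4) = -3
B: (1/5)·4 + (2/5)·1 + (1/5)·5 + (1/5)·2 = 13/5
C: (1/5)·(-2) + (2/5)·5 + (1/5)·1 + (1/5)·4 = 13/5
D: (1/5)·6 + (2/5)·4 + (1/5)·0 + (1/5)·0 = 14/5
Highest expected payoff is 14/5, from D.

D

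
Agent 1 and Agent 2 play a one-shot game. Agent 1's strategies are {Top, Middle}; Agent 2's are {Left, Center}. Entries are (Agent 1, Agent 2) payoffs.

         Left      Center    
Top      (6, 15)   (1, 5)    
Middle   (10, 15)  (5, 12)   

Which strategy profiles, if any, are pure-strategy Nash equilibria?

(Middle, Left)

A profile is a Nash equilibrium when each player is best-responding to the other.
Agent 1's best responses — vs Left: Middle (payoff 10); vs Center: Middle (payoff 5).
Agent 2's best responses — vs Top: Left (payoff 15); vs Middle: Left (payoff 15).
The only mutual best response is (Middle, Left); neither player gains by switching there.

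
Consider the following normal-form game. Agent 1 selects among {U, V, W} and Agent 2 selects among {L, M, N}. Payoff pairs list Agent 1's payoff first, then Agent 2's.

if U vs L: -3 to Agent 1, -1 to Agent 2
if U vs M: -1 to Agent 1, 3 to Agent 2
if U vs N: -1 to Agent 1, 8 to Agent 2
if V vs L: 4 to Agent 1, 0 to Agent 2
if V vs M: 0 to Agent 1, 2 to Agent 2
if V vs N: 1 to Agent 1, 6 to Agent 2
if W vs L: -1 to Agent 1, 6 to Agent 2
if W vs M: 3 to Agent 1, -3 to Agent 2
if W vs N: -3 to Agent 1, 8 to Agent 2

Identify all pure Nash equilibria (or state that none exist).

Find each player's best response to every opponent strategy; NE are the intersections.
Agent 1's best responses — vs L: V (payoff 4); vs M: W (payoff 3); vs N: V (payoff 1).
Agent 2's best responses — vs U: N (payoff 8); vs V: N (payoff 6); vs W: N (payoff 8).
The only mutual best response is (V, N); neither player gains by switching there.

(V, N)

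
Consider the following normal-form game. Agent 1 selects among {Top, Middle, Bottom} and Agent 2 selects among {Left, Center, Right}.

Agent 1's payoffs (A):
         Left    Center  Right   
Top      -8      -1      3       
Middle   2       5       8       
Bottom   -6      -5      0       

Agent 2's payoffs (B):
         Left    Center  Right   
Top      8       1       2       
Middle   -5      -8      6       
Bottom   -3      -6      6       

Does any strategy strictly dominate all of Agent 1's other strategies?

A strategy is strictly dominant if it gives Agent 1 a strictly higher payoff than every other strategy, against every choice by the opponent.
Middle strictly dominates: vs Left: 2 > each of {-8, -6}; vs Center: 5 > each of {-1, -5}; vs Right: 8 > each of {3, 0}.

Middle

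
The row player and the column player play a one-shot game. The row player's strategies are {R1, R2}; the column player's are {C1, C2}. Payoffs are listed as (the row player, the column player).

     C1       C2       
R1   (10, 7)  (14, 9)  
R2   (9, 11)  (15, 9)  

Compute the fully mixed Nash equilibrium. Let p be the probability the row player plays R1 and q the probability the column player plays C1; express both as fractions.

Each player's mixing probability is pinned down by making the *other* player indifferent.
The column player indifferent between C1 and C2: p·7 + (1−p)·11 = p·9 + (1−p)·9 ⟹ 11 + (-4)p = 9 + 0p ⟹ p = 1/2.
The row player indifferent between R1 and R2: q·10 + (1−q)·14 = q·9 + (1−q)·15 ⟹ 14 + (-4)q = 15 + (-6)q ⟹ q = 1/2.

p = 1/2, q = 1/2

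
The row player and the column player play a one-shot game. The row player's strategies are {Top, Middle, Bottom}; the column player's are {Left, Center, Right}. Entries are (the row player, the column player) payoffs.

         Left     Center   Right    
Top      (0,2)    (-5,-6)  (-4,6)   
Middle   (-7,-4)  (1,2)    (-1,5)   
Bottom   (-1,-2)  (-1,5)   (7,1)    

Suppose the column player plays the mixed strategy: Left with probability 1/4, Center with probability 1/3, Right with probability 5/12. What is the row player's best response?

The row player's best reply maximizes expected payoff against the mix.
Top: (1/4)·0 + (1/3)·(-5) + (5/12)·(-4) = -10/3
Middle: (1/4)·(-7) + (1/3)·1 + (5/12)·(-1) = -11/6
Bottom: (1/4)·(-1) + (1/3)·(-1) + (5/12)·7 = 7/3
Highest expected payoff is 7/3, from Bottom.

Bottom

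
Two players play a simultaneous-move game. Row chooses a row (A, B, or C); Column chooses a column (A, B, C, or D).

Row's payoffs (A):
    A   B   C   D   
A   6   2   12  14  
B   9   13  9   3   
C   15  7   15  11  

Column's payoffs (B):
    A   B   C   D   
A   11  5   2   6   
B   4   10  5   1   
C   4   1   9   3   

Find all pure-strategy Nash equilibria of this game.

A profile is a Nash equilibrium when each player is best-responding to the other.
Row's best responses — vs A: C (payoff 15); vs B: B (payoff 13); vs C: C (payoff 15); vs D: A (payoff 14).
Column's best responses — vs A: A (payoff 11); vs B: B (payoff 10); vs C: C (payoff 9).
Mutual best responses occur at (B, B) and (C, C); at each, neither player gains by switching.

(B, B) and (C, C)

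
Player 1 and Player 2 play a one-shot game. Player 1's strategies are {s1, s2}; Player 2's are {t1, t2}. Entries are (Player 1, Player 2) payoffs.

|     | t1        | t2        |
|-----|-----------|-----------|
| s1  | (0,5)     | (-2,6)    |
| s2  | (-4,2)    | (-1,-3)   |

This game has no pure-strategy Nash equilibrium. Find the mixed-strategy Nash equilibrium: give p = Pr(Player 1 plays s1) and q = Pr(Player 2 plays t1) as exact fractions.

p = 5/6, q = 1/5

In a mixed NE each player is indifferent between their pure strategies, so the opponent's mix sets the indifference.
Player 2 indifferent between t1 and t2: p·5 + (1−p)·2 = p·6 + (1−p)·(-3) ⟹ 2 + 3p = (-3) + 9p ⟹ p = 5/6.
Player 1 indifferent between s1 and s2: q·0 + (1−q)·(-2) = q·(-4) + (1−q)·(-1) ⟹ (-2) + 2q = (-1) + (-3)q ⟹ q = 1/5.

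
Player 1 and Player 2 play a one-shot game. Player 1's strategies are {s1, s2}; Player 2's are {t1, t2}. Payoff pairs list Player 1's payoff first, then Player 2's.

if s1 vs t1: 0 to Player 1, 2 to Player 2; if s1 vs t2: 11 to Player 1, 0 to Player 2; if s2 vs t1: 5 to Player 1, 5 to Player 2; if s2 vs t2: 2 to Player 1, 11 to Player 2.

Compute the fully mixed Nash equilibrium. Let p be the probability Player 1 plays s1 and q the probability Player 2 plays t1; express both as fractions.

Each player's mixing probability is pinned down by making the *other* player indifferent.
Player 2 indifferent between t1 and t2: p·2 + (1−p)·5 = p·0 + (1−p)·11 ⟹ 5 + (-3)p = 11 + (-11)p ⟹ p = 3/4.
Player 1 indifferent between s1 and s2: q·0 + (1−q)·11 = q·5 + (1−q)·2 ⟹ 11 + (-11)q = 2 + 3q ⟹ q = 9/14.

p = 3/4, q = 9/14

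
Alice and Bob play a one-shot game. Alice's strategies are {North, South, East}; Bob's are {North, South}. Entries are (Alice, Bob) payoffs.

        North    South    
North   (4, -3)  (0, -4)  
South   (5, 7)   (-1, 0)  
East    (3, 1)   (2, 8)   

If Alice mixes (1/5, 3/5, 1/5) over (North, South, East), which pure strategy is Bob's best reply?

North

Bob's best reply maximizes expected payoff against the mix.
North: (1/5)·(-3) + (3/5)·7 + (1/5)·1 = 19/5
South: (1/5)·(-4) + (3/5)·0 + (1/5)·8 = 4/5
Highest expected payoff is 19/5, from North.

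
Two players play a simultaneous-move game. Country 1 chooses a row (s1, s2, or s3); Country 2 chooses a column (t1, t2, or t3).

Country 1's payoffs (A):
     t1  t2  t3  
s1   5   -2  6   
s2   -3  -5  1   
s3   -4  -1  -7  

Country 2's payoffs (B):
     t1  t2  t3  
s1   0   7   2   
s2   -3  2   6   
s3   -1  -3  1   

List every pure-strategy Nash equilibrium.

None

Find each player's best response to every opponent strategy; NE are the intersections.
Country 1's best responses — vs t1: s1 (payoff 5); vs t2: s3 (payoff -1); vs t3: s1 (payoff 6).
Country 2's best responses — vs s1: t2 (payoff 7); vs s2: t3 (payoff 6); vs s3: t3 (payoff 1).
No cell has both players best-responding. For instance, Country 1's best reply to t2 is s3, but against s3 Country 2 prefers t3 over t2.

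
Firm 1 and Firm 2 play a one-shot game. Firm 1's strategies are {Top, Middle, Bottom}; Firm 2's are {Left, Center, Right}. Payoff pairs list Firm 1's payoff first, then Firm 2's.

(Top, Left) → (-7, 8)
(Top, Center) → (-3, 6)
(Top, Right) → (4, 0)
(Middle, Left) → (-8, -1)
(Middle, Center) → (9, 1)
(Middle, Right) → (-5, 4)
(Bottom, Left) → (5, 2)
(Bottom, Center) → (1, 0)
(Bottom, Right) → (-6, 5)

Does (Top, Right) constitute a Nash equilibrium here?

Holding Firm 2 at Right: Firm 1 gets 4 from Top, versus -5 from Middle, -6 from Bottom. No profitable deviation for Firm 1.
Holding Firm 1 at Top: Firm 2 gets 0 from Right but could get 8 by switching to Left. Firm 2 has a profitable deviation.

No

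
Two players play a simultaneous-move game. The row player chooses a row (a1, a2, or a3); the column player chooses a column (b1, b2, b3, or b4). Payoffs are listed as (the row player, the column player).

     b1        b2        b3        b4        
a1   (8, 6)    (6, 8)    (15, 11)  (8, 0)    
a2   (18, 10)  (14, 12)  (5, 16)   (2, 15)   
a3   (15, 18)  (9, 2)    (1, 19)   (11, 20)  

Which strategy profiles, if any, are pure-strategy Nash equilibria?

A profile is a Nash equilibrium when each player is best-responding to the other.
The row player's best responses — vs b1: a2 (payoff 18); vs b2: a2 (payoff 14); vs b3: a1 (payoff 15); vs b4: a3 (payoff 11).
The column player's best responses — vs a1: b3 (payoff 11); vs a2: b3 (payoff 16); vs a3: b4 (payoff 20).
Mutual best responses occur at (a1, b3) and (a3, b4); at each, neither player gains by switching.

(a1, b3) and (a3, b4)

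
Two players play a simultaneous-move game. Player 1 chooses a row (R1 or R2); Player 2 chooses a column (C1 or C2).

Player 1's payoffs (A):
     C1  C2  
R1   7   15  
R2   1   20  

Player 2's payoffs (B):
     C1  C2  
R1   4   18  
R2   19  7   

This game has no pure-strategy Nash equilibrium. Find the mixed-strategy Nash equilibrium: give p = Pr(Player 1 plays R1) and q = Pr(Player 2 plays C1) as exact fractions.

In a mixed NE each player is indifferent between their pure strategies, so the opponent's mix sets the indifference.
Player 2 indifferent between C1 and C2: p·4 + (1−p)·19 = p·18 + (1−p)·7 ⟹ 19 + (-15)p = 7 + 11p ⟹ p = 6/13.
Player 1 indifferent between R1 and R2: q·7 + (1−q)·15 = q·1 + (1−q)·20 ⟹ 15 + (-8)q = 20 + (-19)q ⟹ q = 5/11.

p = 6/13, q = 5/11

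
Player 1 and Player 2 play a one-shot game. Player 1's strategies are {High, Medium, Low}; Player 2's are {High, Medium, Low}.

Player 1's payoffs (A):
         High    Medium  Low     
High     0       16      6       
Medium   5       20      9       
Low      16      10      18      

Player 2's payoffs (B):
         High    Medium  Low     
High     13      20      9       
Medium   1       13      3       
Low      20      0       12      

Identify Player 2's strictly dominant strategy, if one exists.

None

A strategy is strictly dominant if it gives Player 2 a strictly higher payoff than every other strategy, against every choice by the opponent.
High is not dominant: against High, Medium gives 20 > 13.
Medium is not dominant: against Low, High gives 20 > 0.
Low is not dominant: against High, High gives 13 > 9.
No single strategy is best against every opponent action.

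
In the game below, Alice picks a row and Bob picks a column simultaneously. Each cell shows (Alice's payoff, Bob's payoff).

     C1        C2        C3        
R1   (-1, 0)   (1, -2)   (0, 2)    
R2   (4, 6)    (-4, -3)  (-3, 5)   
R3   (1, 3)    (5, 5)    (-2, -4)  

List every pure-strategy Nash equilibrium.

(R1, C3), (R2, C1), and (R3, C2)

Find each player's best response to every opponent strategy; NE are the intersections.
Alice's best responses — vs C1: R2 (payoff 4); vs C2: R3 (payoff 5); vs C3: R1 (payoff 0).
Bob's best responses — vs R1: C3 (payoff 2); vs R2: C1 (payoff 6); vs R3: C2 (payoff 5).
Mutual best responses occur at (R1, C3), (R2, C1), and (R3, C2); at each, neither player gains by switching.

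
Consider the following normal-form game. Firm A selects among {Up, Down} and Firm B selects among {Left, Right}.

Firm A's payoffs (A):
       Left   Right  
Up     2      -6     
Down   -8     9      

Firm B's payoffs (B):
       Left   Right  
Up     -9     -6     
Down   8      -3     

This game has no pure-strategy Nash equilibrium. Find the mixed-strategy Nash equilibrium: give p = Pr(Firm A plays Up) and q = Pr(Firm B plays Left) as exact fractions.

p = 11/14, q = 3/5

Each player's mixing probability is pinned down by making the *other* player indifferent.
Firm B indifferent between Left and Right: p·(-9) + (1−p)·8 = p·(-6) + (1−p)·(-3) ⟹ 8 + (-17)p = (-3) + (-3)p ⟹ p = 11/14.
Firm A indifferent between Up and Down: q·2 + (1−q)·(-6) = q·(-8) + (1−q)·9 ⟹ (-6) + 8q = 9 + (-17)q ⟹ q = 3/5.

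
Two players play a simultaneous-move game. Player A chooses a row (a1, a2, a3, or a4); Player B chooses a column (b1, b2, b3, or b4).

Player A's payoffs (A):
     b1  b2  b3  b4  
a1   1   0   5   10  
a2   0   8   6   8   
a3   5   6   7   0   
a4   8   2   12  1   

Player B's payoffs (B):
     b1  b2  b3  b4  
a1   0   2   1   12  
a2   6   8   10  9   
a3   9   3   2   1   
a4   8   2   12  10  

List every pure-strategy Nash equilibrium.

(a1, b4) and (a4, b3)

Find each player's best response to every opponent strategy; NE are the intersections.
Player A's best responses — vs b1: a4 (payoff 8); vs b2: a2 (payoff 8); vs b3: a4 (payoff 12); vs b4: a1 (payoff 10).
Player B's best responses — vs a1: b4 (payoff 12); vs a2: b3 (payoff 10); vs a3: b1 (payoff 9); vs a4: b3 (payoff 12).
Mutual best responses occur at (a1, b4) and (a4, b3); at each, neither player gains by switching.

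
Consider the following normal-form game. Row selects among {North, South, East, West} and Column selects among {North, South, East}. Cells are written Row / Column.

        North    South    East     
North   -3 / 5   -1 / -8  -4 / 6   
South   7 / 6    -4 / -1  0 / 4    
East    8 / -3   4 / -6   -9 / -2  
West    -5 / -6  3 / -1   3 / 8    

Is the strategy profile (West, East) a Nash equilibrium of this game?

Yes

Holding Column at East: Row gets 3 from West, versus -4 from North, 0 from South, -9 from East. No profitable deviation for Row.
Holding Row at West: Column gets 8 from East, versus -6 from North, -1 from South. No profitable deviation for Column either.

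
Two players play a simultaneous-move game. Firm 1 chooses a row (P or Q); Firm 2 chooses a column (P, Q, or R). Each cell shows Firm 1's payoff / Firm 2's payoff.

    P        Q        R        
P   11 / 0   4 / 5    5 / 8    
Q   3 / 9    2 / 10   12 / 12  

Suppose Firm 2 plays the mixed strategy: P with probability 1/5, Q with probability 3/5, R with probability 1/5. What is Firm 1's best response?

P

Firm 1's best reply maximizes expected payoff against the mix.
P: (1/5)·11 + (3/5)·4 + (1/5)·5 = 28/5
Q: (1/5)·3 + (3/5)·2 + (1/5)·12 = 21/5
Highest expected payoff is 28/5, from P.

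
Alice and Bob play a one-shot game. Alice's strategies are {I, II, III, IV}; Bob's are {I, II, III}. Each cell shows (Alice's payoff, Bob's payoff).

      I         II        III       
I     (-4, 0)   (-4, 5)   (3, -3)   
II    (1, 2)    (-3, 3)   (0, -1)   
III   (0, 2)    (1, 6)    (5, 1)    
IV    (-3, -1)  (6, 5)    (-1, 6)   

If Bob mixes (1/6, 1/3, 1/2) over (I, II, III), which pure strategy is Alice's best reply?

Compute Alice's expected payoff from each pure strategy against the given mix.
I: (1/6)·(-4) + (1/3)·(-4) + (1/2)·3 = -1/2
II: (1/6)·1 + (1/3)·(-3) + (1/2)·0 = -5/6
III: (1/6)·0 + (1/3)·1 + (1/2)·5 = 17/6
IV: (1/6)·(-3) + (1/3)·6 + (1/2)·(-1) = 1
Highest expected payoff is 17/6, from III.

III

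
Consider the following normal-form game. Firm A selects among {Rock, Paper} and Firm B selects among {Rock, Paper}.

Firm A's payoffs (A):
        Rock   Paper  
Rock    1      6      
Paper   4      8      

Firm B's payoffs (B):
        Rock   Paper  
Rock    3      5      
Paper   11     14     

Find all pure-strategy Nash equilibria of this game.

(Paper, Paper)

A profile is a Nash equilibrium when each player is best-responding to the other.
Firm A's best responses — vs Rock: Paper (payoff 4); vs Paper: Paper (payoff 8).
Firm B's best responses — vs Rock: Paper (payoff 5); vs Paper: Paper (payoff 14).
The only mutual best response is (Paper, Paper); neither player gains by switching there.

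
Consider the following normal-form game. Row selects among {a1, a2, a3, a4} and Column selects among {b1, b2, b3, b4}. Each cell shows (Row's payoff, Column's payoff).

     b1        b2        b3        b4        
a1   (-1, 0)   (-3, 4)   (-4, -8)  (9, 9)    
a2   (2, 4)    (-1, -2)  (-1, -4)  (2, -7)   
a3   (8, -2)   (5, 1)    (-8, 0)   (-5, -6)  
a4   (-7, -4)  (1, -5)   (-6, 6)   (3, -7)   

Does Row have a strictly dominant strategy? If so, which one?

A strategy is strictly dominant if it gives Row a strictly higher payoff than every other strategy, against every choice by the opponent.
a1 is not dominant: against b1, a2 gives 2 > -1.
a2 is not dominant: against b1, a3 gives 8 > 2.
a3 is not dominant: against b3, a1 gives -4 > -8.
a4 is not dominant: against b1, a1 gives -1 > -7.
No single strategy is best against every opponent action.

None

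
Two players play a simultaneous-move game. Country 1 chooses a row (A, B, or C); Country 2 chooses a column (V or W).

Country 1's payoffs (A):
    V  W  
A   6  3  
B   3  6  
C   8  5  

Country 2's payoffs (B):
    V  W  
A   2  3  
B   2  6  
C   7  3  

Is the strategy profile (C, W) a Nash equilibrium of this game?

No

Holding Country 2 at W: Country 1 gets 5 from C but could get 6 by switching to B. Country 1 has a profitable deviation.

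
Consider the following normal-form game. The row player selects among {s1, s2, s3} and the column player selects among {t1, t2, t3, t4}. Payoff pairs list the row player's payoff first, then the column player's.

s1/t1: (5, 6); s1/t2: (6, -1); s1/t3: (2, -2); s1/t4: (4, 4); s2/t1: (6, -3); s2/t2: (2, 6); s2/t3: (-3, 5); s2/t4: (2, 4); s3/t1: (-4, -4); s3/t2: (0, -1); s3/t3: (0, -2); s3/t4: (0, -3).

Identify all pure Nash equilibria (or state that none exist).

Find each player's best response to every opponent strategy; NE are the intersections.
The row player's best responses — vs t1: s2 (payoff 6); vs t2: s1 (payoff 6); vs t3: s1 (payoff 2); vs t4: s1 (payoff 4).
The column player's best responses — vs s1: t1 (payoff 6); vs s2: t2 (payoff 6); vs s3: t2 (payoff -1).
No cell has both players best-responding. For instance, the row player's best reply to t1 is s2, but against s2 the column player prefers t2 over t1.

There is no pure-strategy Nash equilibrium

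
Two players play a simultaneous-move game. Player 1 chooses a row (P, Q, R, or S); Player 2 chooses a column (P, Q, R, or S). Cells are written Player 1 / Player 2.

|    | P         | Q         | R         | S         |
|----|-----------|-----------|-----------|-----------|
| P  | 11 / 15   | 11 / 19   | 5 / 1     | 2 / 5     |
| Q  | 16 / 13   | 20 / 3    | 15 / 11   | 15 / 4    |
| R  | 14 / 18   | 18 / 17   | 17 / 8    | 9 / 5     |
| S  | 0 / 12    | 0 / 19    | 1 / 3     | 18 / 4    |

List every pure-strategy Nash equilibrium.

A profile is a Nash equilibrium when each player is best-responding to the other.
Player 1's best responses — vs P: Q (payoff 16); vs Q: Q (payoff 20); vs R: R (payoff 17); vs S: S (payoff 18).
Player 2's best responses — vs P: Q (payoff 19); vs Q: P (payoff 13); vs R: P (payoff 18); vs S: Q (payoff 19).
The only mutual best response is (Q, P); neither player gains by switching there.

(Q, P)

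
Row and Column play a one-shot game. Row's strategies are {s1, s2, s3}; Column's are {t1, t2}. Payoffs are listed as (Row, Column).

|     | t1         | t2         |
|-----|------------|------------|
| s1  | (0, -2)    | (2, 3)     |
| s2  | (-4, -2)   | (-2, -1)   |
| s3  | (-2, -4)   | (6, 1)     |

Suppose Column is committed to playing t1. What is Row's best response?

s1

With Column fixed at t1, Row's payoffs are: s1 → 0, s2 → -4, s3 → -2.
The maximum is 0, achieved by s1.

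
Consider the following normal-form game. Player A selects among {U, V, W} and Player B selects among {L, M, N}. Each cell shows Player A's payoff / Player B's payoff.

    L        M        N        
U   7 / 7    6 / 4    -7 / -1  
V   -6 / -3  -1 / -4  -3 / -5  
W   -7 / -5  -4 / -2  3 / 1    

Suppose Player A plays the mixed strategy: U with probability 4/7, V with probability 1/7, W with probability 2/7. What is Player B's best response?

Compute Player B's expected payoff from each pure strategy against the given mix.
L: (4/7)·7 + (1/7)·(-3) + (2/7)·(-5) = 15/7
M: (4/7)·4 + (1/7)·(-4) + (2/7)·(-2) = 8/7
N: (4/7)·(-1) + (1/7)·(-5) + (2/7)·1 = -1
Highest expected payoff is 15/7, from L.

L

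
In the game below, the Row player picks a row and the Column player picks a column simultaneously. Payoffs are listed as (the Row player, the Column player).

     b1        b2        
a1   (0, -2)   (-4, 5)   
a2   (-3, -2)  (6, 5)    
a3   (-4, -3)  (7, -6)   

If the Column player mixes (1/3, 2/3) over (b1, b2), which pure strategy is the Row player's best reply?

Compute the Row player's expected payoff from each pure strategy against the given mix.
a1: (1/3)·0 + (2/3)·(-4) = -8/3
a2: (1/3)·(-3) + (2/3)·6 = 3
a3: (1/3)·(-4) + (2/3)·7 = 10/3
Highest expected payoff is 10/3, from a3.

a3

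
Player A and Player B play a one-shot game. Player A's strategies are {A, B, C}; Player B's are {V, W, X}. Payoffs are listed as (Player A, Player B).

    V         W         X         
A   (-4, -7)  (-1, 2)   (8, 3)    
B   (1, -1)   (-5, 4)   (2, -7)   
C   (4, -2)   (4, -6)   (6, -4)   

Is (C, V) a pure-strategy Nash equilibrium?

Yes

Holding Player B at V: Player A gets 4 from C, versus -4 from A, 1 from B. No profitable deviation for Player A.
Holding Player A at C: Player B gets -2 from V, versus -6 from W, -4 from X. No profitable deviation for Player B either.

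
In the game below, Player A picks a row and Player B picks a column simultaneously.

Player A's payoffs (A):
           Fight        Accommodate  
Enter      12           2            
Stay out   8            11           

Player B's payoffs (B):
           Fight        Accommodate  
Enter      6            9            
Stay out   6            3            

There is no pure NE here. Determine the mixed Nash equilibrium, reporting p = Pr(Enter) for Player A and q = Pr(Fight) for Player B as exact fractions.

In a mixed NE each player is indifferent between their pure strategies, so the opponent's mix sets the indifference.
Player B indifferent between Fight and Accommodate: p·6 + (1−p)·6 = p·9 + (1−p)·3 ⟹ 6 + 0p = 3 + 6p ⟹ p = 1/2.
Player A indifferent between Enter and Stay out: q·12 + (1−q)·2 = q·8 + (1−q)·11 ⟹ 2 + 10q = 11 + (-3)q ⟹ q = 9/13.

p = 1/2, q = 9/13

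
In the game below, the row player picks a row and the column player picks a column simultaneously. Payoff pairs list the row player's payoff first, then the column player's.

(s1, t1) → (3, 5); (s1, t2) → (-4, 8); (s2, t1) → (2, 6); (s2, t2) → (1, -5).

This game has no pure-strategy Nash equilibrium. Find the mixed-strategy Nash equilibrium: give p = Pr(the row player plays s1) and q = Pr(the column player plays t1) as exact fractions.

In a mixed NE each player is indifferent between their pure strategies, so the opponent's mix sets the indifference.
The column player indifferent between t1 and t2: p·5 + (1−p)·6 = p·8 + (1−p)·(-5) ⟹ 6 + (-1)p = (-5) + 13p ⟹ p = 11/14.
The row player indifferent between s1 and s2: q·3 + (1−q)·(-4) = q·2 + (1−q)·1 ⟹ (-4) + 7q = 1 + 1q ⟹ q = 5/6.

p = 11/14, q = 5/6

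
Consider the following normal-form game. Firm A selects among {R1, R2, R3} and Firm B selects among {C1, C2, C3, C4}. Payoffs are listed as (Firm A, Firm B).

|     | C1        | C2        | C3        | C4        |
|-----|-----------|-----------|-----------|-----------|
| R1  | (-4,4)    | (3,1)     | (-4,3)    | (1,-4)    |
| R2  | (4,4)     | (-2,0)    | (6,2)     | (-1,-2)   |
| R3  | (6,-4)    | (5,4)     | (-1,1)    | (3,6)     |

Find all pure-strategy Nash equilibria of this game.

(R3, C4)

Find each player's best response to every opponent strategy; NE are the intersections.
Firm A's best responses — vs C1: R3 (payoff 6); vs C2: R3 (payoff 5); vs C3: R2 (payoff 6); vs C4: R3 (payoff 3).
Firm B's best responses — vs R1: C1 (payoff 4); vs R2: C1 (payoff 4); vs R3: C4 (payoff 6).
The only mutual best response is (R3, C4); neither player gains by switching there.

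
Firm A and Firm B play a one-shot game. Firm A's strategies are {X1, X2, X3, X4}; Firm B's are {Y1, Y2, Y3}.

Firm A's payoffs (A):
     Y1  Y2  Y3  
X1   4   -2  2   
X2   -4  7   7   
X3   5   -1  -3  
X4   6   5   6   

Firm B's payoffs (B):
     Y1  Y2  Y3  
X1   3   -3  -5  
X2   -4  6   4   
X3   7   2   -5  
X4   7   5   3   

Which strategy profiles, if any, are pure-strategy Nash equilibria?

Find each player's best response to every opponent strategy; NE are the intersections.
Firm A's best responses — vs Y1: X4 (payoff 6); vs Y2: X2 (payoff 7); vs Y3: X2 (payoff 7).
Firm B's best responses — vs X1: Y1 (payoff 3); vs X2: Y2 (payoff 6); vs X3: Y1 (payoff 7); vs X4: Y1 (payoff 7).
Mutual best responses occur at (X2, Y2) and (X4, Y1); at each, neither player gains by switching.

(X2, Y2) and (X4, Y1)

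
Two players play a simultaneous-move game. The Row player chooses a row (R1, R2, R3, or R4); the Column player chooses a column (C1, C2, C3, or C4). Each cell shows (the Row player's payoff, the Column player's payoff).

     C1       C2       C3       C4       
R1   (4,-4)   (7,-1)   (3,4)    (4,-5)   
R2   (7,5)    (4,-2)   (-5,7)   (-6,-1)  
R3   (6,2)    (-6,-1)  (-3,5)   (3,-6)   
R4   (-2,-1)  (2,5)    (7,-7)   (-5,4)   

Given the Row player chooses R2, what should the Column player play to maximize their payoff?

With the Row player fixed at R2, the Column player's payoffs are: C1 → 5, C2 → -2, C3 → 7, C4 → -1.
The maximum is 7, achieved by C3.

C3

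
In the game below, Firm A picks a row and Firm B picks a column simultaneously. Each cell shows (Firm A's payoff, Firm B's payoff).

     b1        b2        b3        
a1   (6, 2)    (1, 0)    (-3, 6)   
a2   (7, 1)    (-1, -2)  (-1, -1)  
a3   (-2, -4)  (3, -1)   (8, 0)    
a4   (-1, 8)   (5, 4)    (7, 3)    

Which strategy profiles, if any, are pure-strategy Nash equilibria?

A profile is a Nash equilibrium when each player is best-responding to the other.
Firm A's best responses — vs b1: a2 (payoff 7); vs b2: a4 (payoff 5); vs b3: a3 (payoff 8).
Firm B's best responses — vs a1: b3 (payoff 6); vs a2: b1 (payoff 1); vs a3: b3 (payoff 0); vs a4: b1 (payoff 8).
Mutual best responses occur at (a2, b1) and (a3, b3); at each, neither player gains by switching.

(a2, b1) and (a3, b3)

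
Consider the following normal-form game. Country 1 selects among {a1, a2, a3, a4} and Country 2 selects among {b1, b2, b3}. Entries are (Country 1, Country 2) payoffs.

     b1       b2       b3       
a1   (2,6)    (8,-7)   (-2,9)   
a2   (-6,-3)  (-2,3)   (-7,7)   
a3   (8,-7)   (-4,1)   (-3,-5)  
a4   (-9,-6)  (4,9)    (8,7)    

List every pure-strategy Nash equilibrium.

Find each player's best response to every opponent strategy; NE are the intersections.
Country 1's best responses — vs b1: a3 (payoff 8); vs b2: a1 (payoff 8); vs b3: a4 (payoff 8).
Country 2's best responses — vs a1: b3 (payoff 9); vs a2: b3 (payoff 7); vs a3: b2 (payoff 1); vs a4: b2 (payoff 9).
No cell has both players best-responding. For instance, Country 1's best reply to b2 is a1, but against a1 Country 2 prefers b3 over b2.

None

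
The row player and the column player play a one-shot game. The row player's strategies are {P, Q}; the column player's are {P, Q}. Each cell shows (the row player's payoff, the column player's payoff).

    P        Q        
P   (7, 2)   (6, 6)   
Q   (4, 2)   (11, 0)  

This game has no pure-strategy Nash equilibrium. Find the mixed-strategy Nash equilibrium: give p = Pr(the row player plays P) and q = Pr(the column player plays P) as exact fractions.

In a mixed NE each player is indifferent between their pure strategies, so the opponent's mix sets the indifference.
The column player indifferent between P and Q: p·2 + (1−p)·2 = p·6 + (1−p)·0 ⟹ 2 + 0p = 0 + 6p ⟹ p = 1/3.
The row player indifferent between P and Q: q·7 + (1−q)·6 = q·4 + (1−q)·11 ⟹ 6 + 1q = 11 + (-7)q ⟹ q = 5/8.

p = 1/3, q = 5/8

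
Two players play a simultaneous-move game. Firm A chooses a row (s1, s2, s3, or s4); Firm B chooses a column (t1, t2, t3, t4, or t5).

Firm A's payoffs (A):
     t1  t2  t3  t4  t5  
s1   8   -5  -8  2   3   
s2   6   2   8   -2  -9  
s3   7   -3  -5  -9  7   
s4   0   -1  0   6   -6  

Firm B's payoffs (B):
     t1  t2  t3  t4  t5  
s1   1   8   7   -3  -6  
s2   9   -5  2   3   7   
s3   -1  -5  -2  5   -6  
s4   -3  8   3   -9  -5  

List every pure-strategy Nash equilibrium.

No pure-strategy Nash equilibrium

Find each player's best response to every opponent strategy; NE are the intersections.
Firm A's best responses — vs t1: s1 (payoff 8); vs t2: s2 (payoff 2); vs t3: s2 (payoff 8); vs t4: s4 (payoff 6); vs t5: s3 (payoff 7).
Firm B's best responses — vs s1: t2 (payoff 8); vs s2: t1 (payoff 9); vs s3: t4 (payoff 5); vs s4: t2 (payoff 8).
No cell has both players best-responding. For instance, Firm A's best reply to t5 is s3, but against s3 Firm B prefers t4 over t5.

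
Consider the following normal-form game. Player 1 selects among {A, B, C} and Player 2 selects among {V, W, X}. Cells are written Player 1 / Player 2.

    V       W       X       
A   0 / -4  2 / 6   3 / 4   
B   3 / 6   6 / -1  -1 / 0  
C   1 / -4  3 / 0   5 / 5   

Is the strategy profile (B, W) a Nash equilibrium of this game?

No

Holding Player 2 at W: Player 1 gets 6 from B, versus 2 from A, 3 from C. No profitable deviation for Player 1.
Holding Player 1 at B: Player 2 gets -1 from W but could get 6 by switching to V. Player 2 has a profitable deviation.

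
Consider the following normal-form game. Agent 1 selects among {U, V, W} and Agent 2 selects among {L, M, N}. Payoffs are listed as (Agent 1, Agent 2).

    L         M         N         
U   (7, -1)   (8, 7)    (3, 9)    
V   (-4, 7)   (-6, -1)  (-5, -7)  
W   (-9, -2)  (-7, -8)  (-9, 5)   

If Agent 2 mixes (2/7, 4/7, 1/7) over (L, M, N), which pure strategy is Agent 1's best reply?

Agent 1's best reply maximizes expected payoff against the mix.
U: (2/7)·7 + (4/7)·8 + (1/7)·3 = 7
V: (2/7)·(-4) + (4/7)·(-6) + (1/7)·(-5) = -37/7
W: (2/7)·(-9) + (4/7)·(-7) + (1/7)·(-9) = -55/7
Highest expected payoff is 7, from U.

U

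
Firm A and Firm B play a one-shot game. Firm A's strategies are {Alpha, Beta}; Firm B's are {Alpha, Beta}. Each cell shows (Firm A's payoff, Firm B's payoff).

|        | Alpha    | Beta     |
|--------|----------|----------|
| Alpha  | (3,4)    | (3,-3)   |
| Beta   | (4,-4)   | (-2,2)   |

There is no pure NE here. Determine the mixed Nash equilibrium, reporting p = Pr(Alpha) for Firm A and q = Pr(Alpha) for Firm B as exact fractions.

In a mixed NE each player is indifferent between their pure strategies, so the opponent's mix sets the indifference.
Firm B indifferent between Alpha and Beta: p·4 + (1−p)·(-4) = p·(-3) + (1−p)·2 ⟹ (-4) + 8p = 2 + (-5)p ⟹ p = 6/13.
Firm A indifferent between Alpha and Beta: q·3 + (1−q)·3 = q·4 + (1−q)·(-2) ⟹ 3 + 0q = (-2) + 6q ⟹ q = 5/6.

p = 6/13, q = 5/6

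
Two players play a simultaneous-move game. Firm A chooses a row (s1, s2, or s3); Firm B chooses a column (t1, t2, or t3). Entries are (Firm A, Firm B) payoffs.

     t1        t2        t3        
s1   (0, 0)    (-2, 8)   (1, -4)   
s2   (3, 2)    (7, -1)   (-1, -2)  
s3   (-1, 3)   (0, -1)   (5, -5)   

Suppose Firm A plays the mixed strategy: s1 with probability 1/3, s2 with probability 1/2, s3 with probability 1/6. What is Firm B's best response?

Compute Firm B's expected payoff from each pure strategy against the given mix.
t1: (1/3)·0 + (1/2)·2 + (1/6)·3 = 3/2
t2: (1/3)·8 + (1/2)·(-1) + (1/6)·(-1) = 2
t3: (1/3)·(-4) + (1/2)·(-2) + (1/6)·(-5) = -19/6
Highest expected payoff is 2, from t2.

t2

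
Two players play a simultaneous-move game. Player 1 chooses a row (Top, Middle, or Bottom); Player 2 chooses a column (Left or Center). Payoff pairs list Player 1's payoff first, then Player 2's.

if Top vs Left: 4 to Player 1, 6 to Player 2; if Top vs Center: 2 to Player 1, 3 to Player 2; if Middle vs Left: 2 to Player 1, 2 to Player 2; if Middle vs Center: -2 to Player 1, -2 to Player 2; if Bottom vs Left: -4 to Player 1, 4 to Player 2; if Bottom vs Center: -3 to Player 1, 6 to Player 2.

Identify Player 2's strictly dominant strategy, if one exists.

No strictly dominant strategy

A strategy is strictly dominant if it gives Player 2 a strictly higher payoff than every other strategy, against every choice by the opponent.
Left is not dominant: against Bottom, Center gives 6 > 4.
Center is not dominant: against Top, Left gives 6 > 3.
No single strategy is best against every opponent action.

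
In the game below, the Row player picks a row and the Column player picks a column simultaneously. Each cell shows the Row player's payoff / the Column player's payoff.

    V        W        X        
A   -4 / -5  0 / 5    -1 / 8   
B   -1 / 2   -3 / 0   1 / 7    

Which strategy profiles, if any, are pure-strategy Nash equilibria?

(B, X)

Find each player's best response to every opponent strategy; NE are the intersections.
The Row player's best responses — vs V: B (payoff -1); vs W: A (payoff 0); vs X: B (payoff 1).
The Column player's best responses — vs A: X (payoff 8); vs B: X (payoff 7).
The only mutual best response is (B, X); neither player gains by switching there.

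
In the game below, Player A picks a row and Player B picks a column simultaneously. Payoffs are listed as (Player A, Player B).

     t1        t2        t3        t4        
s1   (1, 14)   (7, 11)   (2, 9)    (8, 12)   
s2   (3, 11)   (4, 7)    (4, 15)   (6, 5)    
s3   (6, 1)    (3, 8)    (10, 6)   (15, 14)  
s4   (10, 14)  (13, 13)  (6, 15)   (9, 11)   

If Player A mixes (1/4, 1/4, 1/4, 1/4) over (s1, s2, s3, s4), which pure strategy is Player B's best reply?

t3

Player B's best reply maximizes expected payoff against the mix.
t1: (1/4)·14 + (1/4)·11 + (1/4)·1 + (1/4)·14 = 10
t2: (1/4)·11 + (1/4)·7 + (1/4)·8 + (1/4)·13 = 39/4
t3: (1/4)·9 + (1/4)·15 + (1/4)·6 + (1/4)·15 = 45/4
t4: (1/4)·12 + (1/4)·5 + (1/4)·14 + (1/4)·11 = 21/2
Highest expected payoff is 45/4, from t3.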